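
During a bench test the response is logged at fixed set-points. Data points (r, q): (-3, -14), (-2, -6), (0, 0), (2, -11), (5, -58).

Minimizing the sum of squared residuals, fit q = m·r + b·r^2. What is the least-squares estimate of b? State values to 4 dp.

Entries of AᵀA: Σr·r = 42, Σr·r^2 = 98, Σr^2·r^2 = 738.
And Σr·q = -258, Σr^2·q = -1644.
So AᵀA·[m, b]ᵀ = Aᵀq: [[42, 98]; [98, 738]]·[m, b]ᵀ = [-258, -1644]ᵀ.
Eliminating b: 738·(row 1) − 98·(row 2) gives 21392·m = 738·(-258) − 98·(-1644) = -29292, so m = -7323/5348.
Then b = ((-1644) − 98·(-7323/5348))/738 = -1563/764.

b = -2.0458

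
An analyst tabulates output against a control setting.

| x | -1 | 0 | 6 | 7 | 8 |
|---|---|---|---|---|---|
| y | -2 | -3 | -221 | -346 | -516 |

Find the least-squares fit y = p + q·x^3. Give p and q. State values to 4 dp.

p = -3.2727, q = -1.0015

From the data, Σ1 = 5, Σx^3 = 1070, Σx^3·x^3 = 426450.
And Σy = -1088, Σx^3·y = -430604.
Normal equations: [[5, 1070]; [1070, 426450]]·[p, q]ᵀ = [-1088, -430604]ᵀ.
Determinant 5·426450 − 1070² = 987350.
p = ((-1088)·426450 − 1070·(-430604))/987350 = -323132/98735; q = (5·(-430604) − 1070·(-1088))/987350 = -98886/98735.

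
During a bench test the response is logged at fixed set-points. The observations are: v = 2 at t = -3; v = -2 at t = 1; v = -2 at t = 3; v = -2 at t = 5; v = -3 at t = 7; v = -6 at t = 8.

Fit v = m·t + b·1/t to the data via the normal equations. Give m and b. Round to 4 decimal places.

m = -0.5438, b = -1.2702

Forming AᵀA = [[157, 6]; [6, 916049/705600]] and Aᵀv = [-93, -2063/420]ᵀ gives AᵀA·[m, b]ᵀ = Aᵀv.
det = 157·(916049/705600) − 6² = 118418093/705600.
m = ((-93)·(916049/705600) − 6·(-2063/420))/(118418093/705600) = -64397517/118418093; b = (157·(-2063/420) − 6·(-93))/(118418093/705600) = -150412080/118418093.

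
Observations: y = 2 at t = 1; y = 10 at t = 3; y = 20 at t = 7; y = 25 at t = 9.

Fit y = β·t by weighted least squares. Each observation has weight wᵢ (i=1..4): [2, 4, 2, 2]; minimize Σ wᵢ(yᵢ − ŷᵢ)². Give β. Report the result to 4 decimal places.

The normal equations are: 298·β = 854.
β = 854/298 = 2.86577.

β = 2.8658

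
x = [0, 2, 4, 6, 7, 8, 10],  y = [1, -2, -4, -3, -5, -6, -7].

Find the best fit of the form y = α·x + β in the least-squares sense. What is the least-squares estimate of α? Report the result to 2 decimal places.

Compute the Gram sums: Σx·x = 269, Σx = 37, Σ1 = 7.
Right-hand side: Σx·y = -191, Σy = -26.
MᵀM·[α, β]ᵀ = Mᵀy becomes [[269, 37]; [37, 7]]·[α, β]ᵀ = [-191, -26]ᵀ.
Eliminating β: 7·(row 1) − 37·(row 2) gives 514·α = 7·(-191) − 37·(-26) = -375, so α = -375/514.
Then β = ((-26) − 37·(-375/514))/7 = 73/514.

α = -0.73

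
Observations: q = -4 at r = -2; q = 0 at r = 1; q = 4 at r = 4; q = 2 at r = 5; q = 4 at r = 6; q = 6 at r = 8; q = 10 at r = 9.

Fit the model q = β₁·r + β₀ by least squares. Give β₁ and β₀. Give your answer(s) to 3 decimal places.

β₁ = 1.099, β₀ = -1.723

Normal-equation sums: Σr·r = 227, Σr = 31, Σ1 = 7.
And Σr·q = 196, Σq = 22.
Eliminating β₀: 7·(row 1) − 31·(row 2) gives 628·β₁ = 7·196 − 31·22 = 690, so β₁ = 345/314.
Then β₀ = (22 − 31·(345/314))/7 = -541/314.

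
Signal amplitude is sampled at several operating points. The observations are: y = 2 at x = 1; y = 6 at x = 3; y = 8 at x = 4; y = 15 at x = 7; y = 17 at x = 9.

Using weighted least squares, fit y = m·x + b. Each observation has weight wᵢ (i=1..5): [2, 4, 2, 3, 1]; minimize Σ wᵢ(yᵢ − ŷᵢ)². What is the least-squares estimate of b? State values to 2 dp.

The normal system AᵀWA·[m, b]ᵀ = AᵀWy is [[298, 52]; [52, 12]]·[m, b]ᵀ = [608, 106]ᵀ.
det = 298·12 − 52² = 872.
m = (608·12 − 52·106)/872 = 223/109; b = (298·106 − 52·608)/872 = -7/218.

b = -0.03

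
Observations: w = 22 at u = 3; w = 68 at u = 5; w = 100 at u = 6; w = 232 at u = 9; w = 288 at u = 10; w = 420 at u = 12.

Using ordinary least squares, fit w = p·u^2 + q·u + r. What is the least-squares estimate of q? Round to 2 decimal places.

q = -1.74

Compute the Gram sums: Σu^2·u^2 = 39299, Σu^2·u = 3825, Σu^2 = 395, Σu·u = 395, Σu = 45, Σ1 = 6.
Right-hand side: Σu^2·w = 113570, Σu·w = 11014, Σw = 1130.
Normal equations: [[39299, 3825, 395]; [3825, 395, 45]; [395, 45, 6]]·[p, q, r]ᵀ = [113570, 11014, 1130]ᵀ.
Inverting the 3×3 Gram matrix, [p, q, r]ᵀ = [205/67, -13399/7705, -84/1541]ᵀ.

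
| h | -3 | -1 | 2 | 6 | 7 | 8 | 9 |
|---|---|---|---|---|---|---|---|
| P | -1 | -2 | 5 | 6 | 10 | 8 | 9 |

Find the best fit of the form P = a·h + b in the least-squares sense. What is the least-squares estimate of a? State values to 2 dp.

a = 0.95

Entries of AᵀA: Σh·h = 244, Σh = 28, Σ1 = 7.
Moment sums: Σh·P = 266, ΣP = 35.
Δ = 244·7 − 28² = 924.
a = (266·7 − 28·35)/924 = 21/22; b = (244·35 − 28·266)/924 = 13/11.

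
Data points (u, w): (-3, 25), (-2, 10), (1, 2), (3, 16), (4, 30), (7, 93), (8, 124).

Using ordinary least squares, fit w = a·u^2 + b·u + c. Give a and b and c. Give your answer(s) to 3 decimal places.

a = 2.074, b = -1.271, c = 1.087

Normal-equation sums: Σu^2·u^2 = 6932, Σu^2·u = 912, Σu^2 = 152, Σu·u = 152, Σu = 18, Σ1 = 7.
And Σu^2·w = 13384, Σu·w = 1718, Σw = 300.
XᵀX·[a, b, c]ᵀ = Xᵀw becomes [[6932, 912, 152]; [912, 152, 18]; [152, 18, 7]]·[a, b, c]ᵀ = [13384, 1718, 300]ᵀ.
Row-reducing yields a = 14558/7019, b = -17837/14038, c = 7631/7019.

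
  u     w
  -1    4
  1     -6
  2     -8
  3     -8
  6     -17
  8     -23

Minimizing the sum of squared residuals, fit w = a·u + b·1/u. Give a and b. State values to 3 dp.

With design matrix X, XᵀX = [[115, 6]; [6, 1385/576]] and Xᵀw = [-336, -179/8]ᵀ.
Eliminating b: (1385/576)·(row 1) − 6·(row 2) gives (138539/576)·a = (1385/576)·(-336) − 6·(-179/8) = -2021/3, so a = -388032/138539.
Then b = ((-179/8) − 6·(-388032/138539))/(1385/576) = -320904/138539.

a = -2.801, b = -2.316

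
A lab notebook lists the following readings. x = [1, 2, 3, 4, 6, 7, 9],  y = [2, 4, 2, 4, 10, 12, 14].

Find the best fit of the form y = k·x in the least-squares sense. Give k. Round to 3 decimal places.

k = 1.541

Setting ∂/∂k … = 0 gives: 196·k = 302.
(Σx·x = 196, Σx·y = 302.)
k = 302/196 = 1.54082.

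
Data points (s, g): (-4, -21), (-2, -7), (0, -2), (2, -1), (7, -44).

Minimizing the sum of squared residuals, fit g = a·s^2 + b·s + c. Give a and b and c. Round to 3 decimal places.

The normal equations are: 2689·a + 279·b + 73·c = -2524;  279·a + 73·b + 3·c = -212;  73·a + 3·b + 5·c = -75.
(Σs^2·s^2 = 2689, Σs^2·s = 279, Σs^2 = 73, Σs·s = 73, Σs = 3, Σ1 = 5, Σs^2·g = -2524, Σs·g = -212, Σg = -75.)
Inverting the 3×3 Gram matrix, [a, b, c]ᵀ = [-78083/75316, 81283/75316, -19249/37658]ᵀ.

a = -1.037, b = 1.079, c = -0.511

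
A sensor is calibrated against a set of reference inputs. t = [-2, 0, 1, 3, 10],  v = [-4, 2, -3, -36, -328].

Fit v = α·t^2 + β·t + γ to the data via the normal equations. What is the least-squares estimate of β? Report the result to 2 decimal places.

Normal-equation sums: Σt^2·t^2 = 10098, Σt^2·t = 1020, Σt^2 = 114, Σt·t = 114, Σt = 12, Σ1 = 5.
And Σt^2·v = -33143, Σt·v = -3383, Σv = -369.
MᵀM·[α, β, γ]ᵀ = Mᵀv becomes [[10098, 1020, 114]; [1020, 114, 12]; [114, 12, 5]]·[α, β, γ]ᵀ = [-33143, -3383, -369]ᵀ.
Inverting the 3×3 Gram matrix, [α, β, γ]ᵀ = [-202433/68154, -224317/68154, 20678/11359]ᵀ.

β = -3.29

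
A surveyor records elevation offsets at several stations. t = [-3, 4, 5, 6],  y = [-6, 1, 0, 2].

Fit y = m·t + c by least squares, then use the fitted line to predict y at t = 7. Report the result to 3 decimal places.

ŷ = 2.690

With design matrix X, XᵀX = [[86, 12]; [12, 4]] and Xᵀy = [34, -3]ᵀ.
Eliminating c: 4·(row 1) − 12·(row 2) gives 200·m = 4·34 − 12·(-3) = 172, so m = 43/50.
Then c = ((-3) − 12·(43/50))/4 = -333/100.
At t = 7: ŷ = (43/50)·(7) + (-333/100)·(1) = 269/100.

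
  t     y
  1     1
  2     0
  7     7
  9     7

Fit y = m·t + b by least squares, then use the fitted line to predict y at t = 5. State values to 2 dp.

Sums needed: Σt·t = 135, Σt = 19, Σ1 = 4.
And Σt·y = 113, Σy = 15.
Normal equations: [[135, 19]; [19, 4]]·[m, b]ᵀ = [113, 15]ᵀ.
Determinant 135·4 − 19² = 179.
m = (113·4 − 19·15)/179 = 167/179; b = (135·15 − 19·113)/179 = -122/179.
At t = 5: ŷ = (167/179)·(5) + (-122/179)·(1) = 713/179.

ŷ = 3.98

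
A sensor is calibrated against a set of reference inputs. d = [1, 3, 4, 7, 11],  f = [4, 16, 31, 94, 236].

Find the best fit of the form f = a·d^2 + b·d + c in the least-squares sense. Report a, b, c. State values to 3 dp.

From the data, Σd^2·d^2 = 17380, Σd^2·d = 1766, Σd^2 = 196, Σd·d = 196, Σd = 26, Σ1 = 5.
For Xᵀf: Σd^2·f = 33806, Σd·f = 3430, Σf = 381.
So XᵀX·[a, b, c]ᵀ = Xᵀf: [[17380, 1766, 196]; [1766, 196, 26]; [196, 26, 5]]·[a, b, c]ᵀ = [33806, 3430, 381]ᵀ.
Row-reducing yields a = 27242/13273, b = -18329/13273, c = 38827/13273.

a = 2.052, b = -1.381, c = 2.925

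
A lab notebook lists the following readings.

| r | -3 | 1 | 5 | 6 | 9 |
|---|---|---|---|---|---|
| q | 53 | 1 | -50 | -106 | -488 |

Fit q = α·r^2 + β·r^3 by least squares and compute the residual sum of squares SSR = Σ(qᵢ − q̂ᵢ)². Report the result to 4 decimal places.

SSR = 7.5530

Setting ∂/∂α … = 0 gives: 8564·α + 69708·β = -44116;  69708·α + 594452·β = -386328.
(Σr^2·r^2 = 8564, Σr^2·r^3 = 69708, Σr^3·r^3 = 594452, Σr^2·q = -44116, Σr^3·q = -386328.)
det = 8564·594452 − 69708² = 231681664.
α = ((-44116)·594452 − 69708·(-386328))/231681664 = 44081737/14480104; β = (8564·(-386328) − 69708·(-44116))/231681664 = -14579679/14480104.
Residuals: -11470727/7240052, -7510977/7240052, -1794375/7240052, 6844277/3620026, -4162729/7240052; SSR = 27342135/3620026.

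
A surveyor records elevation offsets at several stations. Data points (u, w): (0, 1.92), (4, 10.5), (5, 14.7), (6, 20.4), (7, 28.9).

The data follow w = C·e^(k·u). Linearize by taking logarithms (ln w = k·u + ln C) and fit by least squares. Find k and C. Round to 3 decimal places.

k = 0.389, C = 2.015

Taking logs, ln w = k·u + ln C, so regress ln w on u.
Σu = 22.0000, Σ(u)² = 126.0000, Σln w = 12.0709, Σu·ln w = 64.4848.
Equations: 126.0000·k + 22.0000·ln C = 64.4848;  22.0000·k + 5·ln C = 12.0709.
Δ = 126.0000·5 − (22.0000)² = 146.0000; k = (64.4848·5 − 22.0000·12.0709)/146.0000 = 0.38948, ln C = (126.0000·12.0709 − 22.0000·64.4848)/146.0000 = 0.70048, so C = exp(0.70048) = 2.01472.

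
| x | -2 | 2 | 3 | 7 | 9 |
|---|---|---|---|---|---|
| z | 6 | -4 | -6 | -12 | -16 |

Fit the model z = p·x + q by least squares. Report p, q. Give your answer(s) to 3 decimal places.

MᵀM·[p, q]ᵀ = Mᵀz reads: 147·p + 19·q = -266;  19·p + 5·q = -32.
(Σx·x = 147, Σx = 19, Σ1 = 5, Σx·z = -266, Σz = -32.)
det = 147·5 − 19² = 374.
p = ((-266)·5 − 19·(-32))/374 = -361/187; q = (147·(-32) − 19·(-266))/374 = 175/187.

p = -1.930, q = 0.936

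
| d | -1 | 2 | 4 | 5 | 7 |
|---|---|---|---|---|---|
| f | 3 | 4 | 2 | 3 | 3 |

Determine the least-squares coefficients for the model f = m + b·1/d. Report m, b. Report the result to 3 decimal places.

The normal equations are: 5·m + (13/140)·b = 15;  (13/140)·m + (26909/19600)·b = 37/70.
(Σ1 = 5, Σ1/d = 13/140, Σ1/d·1/d = 26909/19600, Σf = 15, Σ1/d·f = 37/70.)
det = 5·(26909/19600) − (13/140)² = 16797/2450.
m = (15·(26909/19600) − (13/140)·(37/70))/(16797/2450) = 402673/134376; b = (5·(37/70) − (13/140)·15)/(16797/2450) = 6125/33594.

m = 2.997, b = 0.182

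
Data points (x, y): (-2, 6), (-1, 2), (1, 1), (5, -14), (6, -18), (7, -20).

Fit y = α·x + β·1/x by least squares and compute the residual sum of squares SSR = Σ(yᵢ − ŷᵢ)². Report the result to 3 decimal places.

SSR = 6.684

The normal system MᵀM·[α, β]ᵀ = Mᵀy is [[116, 6]; [6, 51557/22050]]·[α, β]ᵀ = [-331, -443/35]ᵀ.
Δ = 116·(51557/22050) − 6² = 2593406/11025.
α = ((-331)·(51557/22050) − 6·(-443/35))/(2593406/11025) = -15390827/5186812; β = (116·(-443/35) − 6·(-331))/(2593406/11025) = 2854215/1296703.
Residuals: 1511912/1296703, 6399657/5186812, 9160779/5186812, 2055395/5186812, -730116/1296703, 2368569/5186812; SSR = 34667423/5186812.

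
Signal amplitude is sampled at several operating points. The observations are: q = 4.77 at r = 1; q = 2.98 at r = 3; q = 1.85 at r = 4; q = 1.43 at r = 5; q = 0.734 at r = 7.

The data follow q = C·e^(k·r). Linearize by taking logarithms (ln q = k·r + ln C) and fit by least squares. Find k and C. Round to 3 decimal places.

With ln qᵢ as the transformed response and rᵢ as the regressor:
Σr = 20.0000, Σ(r)² = 100.0000, Σln q = 3.3179, Σr·ln q = 6.9225.
Equations: 100.0000·k + 20.0000·ln C = 6.9225;  20.0000·k + 5·ln C = 3.3179.
Δ = 100.0000·5 − (20.0000)² = 100.0000; k = (6.9225·5 − 20.0000·3.3179)/100.0000 = -0.31745, ln C = (100.0000·3.3179 − 20.0000·6.9225)/100.0000 = 1.93338, so C = exp(1.93338) = 6.91285.

k = -0.317, C = 6.913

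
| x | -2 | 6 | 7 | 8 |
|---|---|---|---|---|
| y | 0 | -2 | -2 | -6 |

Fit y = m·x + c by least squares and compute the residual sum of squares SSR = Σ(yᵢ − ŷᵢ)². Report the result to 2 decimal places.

Entries of AᵀA: Σx·x = 153, Σx = 19, Σ1 = 4.
And Σx·y = -74, Σy = -10.
So AᵀA·[m, c]ᵀ = Aᵀy: [[153, 19]; [19, 4]]·[m, c]ᵀ = [-74, -10]ᵀ.
Determinant 153·4 − 19² = 251.
m = ((-74)·4 − 19·(-10))/251 = -106/251; c = (153·(-10) − 19·(-74))/251 = -124/251.
Residuals: -88/251, 258/251, 364/251, -534/251; SSR = 1960/251.

SSR = 7.81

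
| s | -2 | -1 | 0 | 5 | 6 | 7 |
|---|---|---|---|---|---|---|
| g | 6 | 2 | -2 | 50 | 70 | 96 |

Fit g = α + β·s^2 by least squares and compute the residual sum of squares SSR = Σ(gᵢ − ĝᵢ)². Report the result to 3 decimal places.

SSR = 5.048

The normal system XᵀX·[α, β]ᵀ = Xᵀg is [[6, 115]; [115, 4339]]·[α, β]ᵀ = [222, 8500]ᵀ.
Δ = 6·4339 − 115² = 12809.
α = (222·4339 − 115·8500)/12809 = -14242/12809; β = (6·8500 − 115·222)/12809 = 25470/12809.
Residuals: -10784/12809, 14390/12809, -11376/12809, 17942/12809, -6048/12809, -4124/12809; SSR = 64664/12809.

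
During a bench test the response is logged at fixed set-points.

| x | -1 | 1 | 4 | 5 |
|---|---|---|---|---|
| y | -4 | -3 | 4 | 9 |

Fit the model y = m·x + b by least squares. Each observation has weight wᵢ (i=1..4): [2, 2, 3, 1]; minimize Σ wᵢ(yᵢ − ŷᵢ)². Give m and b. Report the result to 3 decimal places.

Sums needed: Σwᵢ·x·x = 77, Σwᵢ·x = 17, Σwᵢ·1 = 8.
And Σwᵢ·x·y = 95, Σwᵢ·y = 7.
AᵀWA·[m, b]ᵀ = AᵀWy becomes [[77, 17]; [17, 8]]·[m, b]ᵀ = [95, 7]ᵀ.
Determinant 77·8 − 17² = 327.
m = (95·8 − 17·7)/327 = 641/327; b = (77·7 − 17·95)/327 = -1076/327.

m = 1.960, b = -3.291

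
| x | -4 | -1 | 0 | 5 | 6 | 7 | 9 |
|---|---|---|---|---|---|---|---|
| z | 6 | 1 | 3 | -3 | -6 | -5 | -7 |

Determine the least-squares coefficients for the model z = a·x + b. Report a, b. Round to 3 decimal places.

a = -1.004, b = 1.584

Entries of MᵀM: Σx·x = 208, Σx = 22, Σ1 = 7.
Moment sums: Σx·z = -174, Σz = -11.
MᵀM·[a, b]ᵀ = Mᵀz becomes [[208, 22]; [22, 7]]·[a, b]ᵀ = [-174, -11]ᵀ.
det = 208·7 − 22² = 972.
a = ((-174)·7 − 22·(-11))/972 = -244/243; b = (208·(-11) − 22·(-174))/972 = 385/243.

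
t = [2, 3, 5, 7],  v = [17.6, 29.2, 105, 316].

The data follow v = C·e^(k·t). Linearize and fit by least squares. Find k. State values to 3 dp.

k = 0.586

Taking logs, ln v = k·t + ln C, so regress ln v on t.
Over the data: Σt = 17.0000, Σ(t)² = 87.0000, Σln v = 16.6518, Σt·ln v = 79.4183.
Normal system: [[87.0000, 17.0000]; [17.0000, 4]]·[k, ln C]ᵀ = [79.4183, 16.6518]ᵀ.
Solving (det = 59.0000): k = 0.58632, ln C = 1.67107.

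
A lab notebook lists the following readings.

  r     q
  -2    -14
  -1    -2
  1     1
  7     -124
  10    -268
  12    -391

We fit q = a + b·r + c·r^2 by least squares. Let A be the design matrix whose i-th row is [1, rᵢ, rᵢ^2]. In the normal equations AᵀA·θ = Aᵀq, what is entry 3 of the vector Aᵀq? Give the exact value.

-89237

Entry 3 ↔ basis r^2, so (Aᵀq)_{3} = Σᵢ (r^2)·qᵢ = (4)·(-14) + (1)·(-2) + (1)·(1) + (49)·(-124) + (100)·(-268) + (144)·(-391) = -89237.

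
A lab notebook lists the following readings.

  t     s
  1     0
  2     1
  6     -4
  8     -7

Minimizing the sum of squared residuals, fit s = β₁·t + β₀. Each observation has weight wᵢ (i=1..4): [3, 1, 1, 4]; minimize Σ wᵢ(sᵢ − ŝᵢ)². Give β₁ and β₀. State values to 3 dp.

β₁ = -1.046, β₀ = 1.555

Compute the Gram sums: Σwᵢ·t·t = 299, Σwᵢ·t = 43, Σwᵢ·1 = 9.
Moment sums: Σwᵢ·t·s = -246, Σwᵢ·s = -31.
Normal equations: [[299, 43]; [43, 9]]·[β₁, β₀]ᵀ = [-246, -31]ᵀ.
det = 299·9 − 43² = 842.
β₁ = ((-246)·9 − 43·(-31))/842 = -881/842; β₀ = (299·(-31) − 43·(-246))/842 = 1309/842.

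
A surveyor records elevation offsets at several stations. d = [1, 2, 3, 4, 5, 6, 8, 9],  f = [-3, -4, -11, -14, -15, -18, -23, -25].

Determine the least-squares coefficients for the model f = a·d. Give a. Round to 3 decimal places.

Forming AᵀA = [[236]] and Aᵀf = [-692]ᵀ gives AᵀA·[a]ᵀ = Aᵀf.
Hence a = -692 / 236 ≈ -2.9322.

a = -2.932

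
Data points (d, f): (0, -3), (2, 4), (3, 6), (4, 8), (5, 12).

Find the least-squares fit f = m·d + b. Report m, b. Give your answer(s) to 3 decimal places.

Normal-equation sums: Σd·d = 54, Σd = 14, Σ1 = 5.
And Σd·f = 118, Σf = 27.
So XᵀX·[m, b]ᵀ = Xᵀf: [[54, 14]; [14, 5]]·[m, b]ᵀ = [118, 27]ᵀ.
Eliminating b: 5·(row 1) − 14·(row 2) gives 74·m = 5·118 − 14·27 = 212, so m = 106/37.
Then b = (27 − 14·(106/37))/5 = -97/37.

m = 2.865, b = -2.622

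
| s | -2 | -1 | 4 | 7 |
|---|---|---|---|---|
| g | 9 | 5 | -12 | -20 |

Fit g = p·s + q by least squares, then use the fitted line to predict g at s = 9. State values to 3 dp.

Normal-equation sums: Σs·s = 70, Σs = 8, Σ1 = 4.
For Mᵀg: Σs·g = -211, Σg = -18.
Normal equations: [[70, 8]; [8, 4]]·[p, q]ᵀ = [-211, -18]ᵀ.
det = 70·4 − 8² = 216.
p = ((-211)·4 − 8·(-18))/216 = -175/54; q = (70·(-18) − 8·(-211))/216 = 107/54.
At s = 9: ĝ = (-175/54)·(9) + (107/54)·(1) = -734/27.

ĝ = -27.185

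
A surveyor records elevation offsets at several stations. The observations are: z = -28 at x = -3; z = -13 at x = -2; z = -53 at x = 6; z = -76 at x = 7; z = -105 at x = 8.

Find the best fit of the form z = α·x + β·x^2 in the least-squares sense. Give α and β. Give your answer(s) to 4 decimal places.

With design matrix M, MᵀM = [[162, 1036]; [1036, 7890]] and Mᵀz = [-1580, -12656]ᵀ.
Eliminating β: 7890·(row 1) − 1036·(row 2) gives 204884·α = 7890·(-1580) − 1036·(-12656) = 645416, so α = 161354/51221.
Then β = ((-12656) − 1036·(161354/51221))/7890 = -103348/51221.

α = 3.1502, β = -2.0177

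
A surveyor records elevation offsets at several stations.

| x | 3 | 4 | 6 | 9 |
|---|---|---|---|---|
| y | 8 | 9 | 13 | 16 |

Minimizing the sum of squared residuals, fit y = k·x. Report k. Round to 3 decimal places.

k = 1.986

Normal-equation sums: Σx·x = 142.
And Σx·y = 282.
Normal equations: [[142]]·[k]ᵀ = [282]ᵀ.
Hence k = 282 / 142 ≈ 1.98592.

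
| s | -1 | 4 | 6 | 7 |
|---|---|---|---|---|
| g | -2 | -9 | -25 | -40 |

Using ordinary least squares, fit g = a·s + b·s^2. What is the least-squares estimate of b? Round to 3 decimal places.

b = -1.096

MᵀM·[a, b]ᵀ = Mᵀg reads: 102·a + 622·b = -464;  622·a + 3954·b = -3006.
(Σs·s = 102, Σs·s^2 = 622, Σs^2·s^2 = 3954, Σs·g = -464, Σs^2·g = -3006.)
Determinant 102·3954 − 622² = 16424.
a = ((-464)·3954 − 622·(-3006))/16424 = 8769/4106; b = (102·(-3006) − 622·(-464))/16424 = -4501/4106.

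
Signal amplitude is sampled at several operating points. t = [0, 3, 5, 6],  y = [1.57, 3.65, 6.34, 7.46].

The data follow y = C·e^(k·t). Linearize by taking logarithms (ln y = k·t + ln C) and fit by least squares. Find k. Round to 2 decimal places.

Linearized form: ln y = k·t + ln C. From the 4 transformed points,
Σt = 14.0000, Σ(t)² = 70.0000, Σln y = 5.6022, Σt·ln y = 25.1759.
Equations: 70.0000·k + 14.0000·ln C = 25.1759;  14.0000·k + 4·ln C = 5.6022.
Slope k = (n·Σt·ln y − Σt·Σln y)/(n·Σ(t)² − (Σt)²) = (4·25.1759 − 14.0000·5.6022)/84.0000 = 0.26515; ln C = (Σln y − k·Σt)/n = 0.47255.

k = 0.27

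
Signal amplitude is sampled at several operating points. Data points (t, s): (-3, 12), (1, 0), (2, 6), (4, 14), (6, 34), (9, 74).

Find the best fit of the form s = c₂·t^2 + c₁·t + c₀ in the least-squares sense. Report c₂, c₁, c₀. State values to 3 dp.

c₂ = 0.957, c₁ = -0.511, c₀ = 1.499

The normal system MᵀM·[c₂, c₁, c₀]ᵀ = Mᵀs is [[8211, 991, 147]; [991, 147, 19]; [147, 19, 6]]·[c₂, c₁, c₀]ᵀ = [7574, 902, 140]ᵀ.
Solving the 3×3 system (Gaussian elimination) gives c₂ = 29702/31027, c₁ = -15862/31027, c₀ = 46494/31027.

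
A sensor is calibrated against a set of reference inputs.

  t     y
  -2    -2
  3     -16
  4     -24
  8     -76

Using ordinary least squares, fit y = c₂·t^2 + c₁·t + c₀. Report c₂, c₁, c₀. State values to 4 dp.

Sums needed: Σt^2·t^2 = 4449, Σt^2·t = 595, Σt^2 = 93, Σt·t = 93, Σt = 13, Σ1 = 4.
Right-hand side: Σt^2·y = -5400, Σt·y = -748, Σy = -118.
Normal equations: [[4449, 595, 93]; [595, 93, 13]; [93, 13, 4]]·[c₂, c₁, c₀]ᵀ = [-5400, -748, -118]ᵀ.
Inverting the 3×3 Gram matrix, [c₂, c₁, c₀]ᵀ = [-2811/3035, -5583/3035, -6032/3035]ᵀ.

c₂ = -0.9262, c₁ = -1.8395, c₀ = -1.9875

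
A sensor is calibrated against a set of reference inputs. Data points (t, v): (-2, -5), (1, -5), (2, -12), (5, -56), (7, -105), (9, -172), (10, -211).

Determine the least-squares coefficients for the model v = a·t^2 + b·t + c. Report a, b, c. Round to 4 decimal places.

a = -1.9600, b = -1.3760, c = -0.6485

Compute the Gram sums: Σt^2·t^2 = 19620, Σt^2·t = 2198, Σt^2 = 264, Σt·t = 264, Σt = 32, Σ1 = 7.
For Aᵀv: Σt^2·v = -41650, Σt·v = -4692, Σv = -566.
AᵀA·[a, b, c]ᵀ = Aᵀv becomes [[19620, 2198, 264]; [2198, 264, 32]; [264, 32, 7]]·[a, b, c]ᵀ = [-41650, -4692, -566]ᵀ.
Solving the 3×3 system (Gaussian elimination) gives a = -532186/271529, b = -373615/271529, c = -176090/271529.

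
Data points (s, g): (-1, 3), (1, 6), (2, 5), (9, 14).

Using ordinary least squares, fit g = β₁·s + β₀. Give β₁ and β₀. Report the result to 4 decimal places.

Compute the Gram sums: Σs·s = 87, Σs = 11, Σ1 = 4.
For Aᵀg: Σs·g = 139, Σg = 28.
Eliminating β₀: 4·(row 1) − 11·(row 2) gives 227·β₁ = 4·139 − 11·28 = 248, so β₁ = 248/227.
Then β₀ = (28 − 11·(248/227))/4 = 907/227.

β₁ = 1.0925, β₀ = 3.9956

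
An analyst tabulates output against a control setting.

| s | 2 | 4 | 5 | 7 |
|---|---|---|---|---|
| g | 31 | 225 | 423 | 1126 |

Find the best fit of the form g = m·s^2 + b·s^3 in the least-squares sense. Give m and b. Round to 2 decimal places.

Sums needed: Σs^2·s^2 = 3298, Σs^2·s^3 = 20988, Σs^3·s^3 = 137434.
And Σs^2·g = 69473, Σs^3·g = 453741.
So XᵀX·[m, b]ᵀ = Xᵀg: [[3298, 20988]; [20988, 137434]]·[m, b]ᵀ = [69473, 453741]ᵀ.
det = 3298·137434 − 20988² = 12761188.
m = (69473·137434 − 20988·453741)/12761188 = 1128917/580054; b = (3298·453741 − 20988·69473)/12761188 = 19169247/6380594.

m = 1.95, b = 3.00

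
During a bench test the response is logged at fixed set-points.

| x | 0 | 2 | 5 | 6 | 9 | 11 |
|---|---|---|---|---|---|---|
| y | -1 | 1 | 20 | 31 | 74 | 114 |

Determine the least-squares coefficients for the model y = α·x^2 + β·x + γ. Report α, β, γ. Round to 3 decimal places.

α = 1.035, β = -0.936, γ = -1.082

Entries of MᵀM: Σx^2·x^2 = 23139, Σx^2·x = 2409, Σx^2 = 267, Σx·x = 267, Σx = 33, Σ1 = 6.
For Mᵀy: Σx^2·y = 21408, Σx·y = 2208, Σy = 239.
So MᵀM·[α, β, γ]ᵀ = Mᵀy: [[23139, 2409, 267]; [2409, 267, 33]; [267, 33, 6]]·[α, β, γ]ᵀ = [21408, 2208, 239]ᵀ.
Inverting the 3×3 Gram matrix, [α, β, γ]ᵀ = [59/57, -160/171, -185/171]ᵀ.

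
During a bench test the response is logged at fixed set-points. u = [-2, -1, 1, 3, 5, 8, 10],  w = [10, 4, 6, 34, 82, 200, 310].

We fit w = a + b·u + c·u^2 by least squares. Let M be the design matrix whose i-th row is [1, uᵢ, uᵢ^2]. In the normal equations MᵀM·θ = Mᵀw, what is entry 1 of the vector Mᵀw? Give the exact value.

Entry 1 ↔ basis 1, so (Mᵀw)_{1} = Σᵢ wᵢ = (1)·(10) + (1)·(4) + (1)·(6) + (1)·(34) + (1)·(82) + (1)·(200) + (1)·(310) = 646.

646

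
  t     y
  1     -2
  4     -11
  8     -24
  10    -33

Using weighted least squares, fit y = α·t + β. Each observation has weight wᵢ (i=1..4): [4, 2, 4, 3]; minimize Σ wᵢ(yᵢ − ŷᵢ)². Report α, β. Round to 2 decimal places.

α = -3.36, β = 1.80

AᵀWA·[α, β]ᵀ = AᵀWy reads: 592·α + 74·β = -1854;  74·α + 13·β = -225.
Eliminating β: 13·(row 1) − 74·(row 2) gives 2220·α = 13·(-1854) − 74·(-225) = -7452, so α = -621/185.
Then β = ((-225) − 74·(-621/185))/13 = 9/5.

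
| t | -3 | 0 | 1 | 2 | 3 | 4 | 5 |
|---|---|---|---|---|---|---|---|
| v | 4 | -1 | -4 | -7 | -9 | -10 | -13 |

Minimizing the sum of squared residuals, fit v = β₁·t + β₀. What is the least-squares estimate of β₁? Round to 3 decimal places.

The normal system XᵀX·[β₁, β₀]ᵀ = Xᵀv is [[64, 12]; [12, 7]]·[β₁, β₀]ᵀ = [-162, -40]ᵀ.
Eliminating β₀: 7·(row 1) − 12·(row 2) gives 304·β₁ = 7·(-162) − 12·(-40) = -654, so β₁ = -327/152.
Then β₀ = ((-40) − 12·(-327/152))/7 = -77/38.

β₁ = -2.151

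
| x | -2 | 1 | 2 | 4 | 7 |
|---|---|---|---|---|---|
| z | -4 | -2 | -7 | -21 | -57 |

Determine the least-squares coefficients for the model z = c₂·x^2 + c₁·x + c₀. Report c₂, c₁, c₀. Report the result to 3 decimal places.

Compute the Gram sums: Σx^2·x^2 = 2690, Σx^2·x = 408, Σx^2 = 74, Σx·x = 74, Σx = 12, Σ1 = 5.
And Σx^2·z = -3175, Σx·z = -491, Σz = -91.
AᵀA·[c₂, c₁, c₀]ᵀ = Aᵀz becomes [[2690, 408, 74]; [408, 74, 12]; [74, 12, 5]]·[c₂, c₁, c₀]ᵀ = [-3175, -491, -91]ᵀ.
Solving the 3×3 system (Gaussian elimination) gives c₂ = -1271/1218, c₁ = -289/406, c₀ = -22/21.

c₂ = -1.044, c₁ = -0.712, c₀ = -1.048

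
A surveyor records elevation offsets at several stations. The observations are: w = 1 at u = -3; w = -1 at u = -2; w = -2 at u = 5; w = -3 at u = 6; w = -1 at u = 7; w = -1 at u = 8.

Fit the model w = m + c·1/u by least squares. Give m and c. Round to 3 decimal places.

m = -1.256, c = -2.690

The normal equations are: 6·m + (-167/840)·c = -7;  (-167/840)·m + (328049/705600)·c = -841/840.
(Σ1 = 6, Σ1/u = -167/840, Σ1/u·1/u = 328049/705600, Σw = -7, Σ1/u·w = -841/840.)
det = 6·(328049/705600) − (-167/840)² = 388081/141120.
m = ((-7)·(328049/705600) − (-167/840)·(-841/840))/(388081/141120) = -487358/388081; c = (6·(-841/840) − (-167/840)·(-7))/(388081/141120) = -1044120/388081.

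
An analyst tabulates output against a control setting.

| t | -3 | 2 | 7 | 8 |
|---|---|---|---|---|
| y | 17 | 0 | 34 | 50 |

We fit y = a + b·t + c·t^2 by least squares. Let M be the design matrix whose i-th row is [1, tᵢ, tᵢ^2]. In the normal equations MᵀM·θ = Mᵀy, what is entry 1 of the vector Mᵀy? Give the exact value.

Entry 1 ↔ basis 1, so (Mᵀy)_{1} = Σᵢ yᵢ = (1)·(17) + (1)·(0) + (1)·(34) + (1)·(50) = 101.

101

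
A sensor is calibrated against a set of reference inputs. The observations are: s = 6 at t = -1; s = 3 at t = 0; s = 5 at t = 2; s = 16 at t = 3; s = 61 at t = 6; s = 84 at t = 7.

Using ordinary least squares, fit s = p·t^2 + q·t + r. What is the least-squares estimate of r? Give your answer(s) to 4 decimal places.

The normal system XᵀX·[p, q, r]ᵀ = Xᵀs is [[3795, 593, 99]; [593, 99, 17]; [99, 17, 6]]·[p, q, r]ᵀ = [6482, 1006, 175]ᵀ.
Inverting the 3×3 Gram matrix, [p, q, r]ᵀ = [3494/1833, -5139/3055, 22739/9165]ᵀ.

r = 2.4811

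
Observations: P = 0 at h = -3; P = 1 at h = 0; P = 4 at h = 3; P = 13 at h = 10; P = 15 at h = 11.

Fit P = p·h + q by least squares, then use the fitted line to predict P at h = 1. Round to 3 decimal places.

P̂ = 3.027

With design matrix M, MᵀM = [[239, 21]; [21, 5]] and MᵀP = [307, 33]ᵀ.
det = 239·5 − 21² = 754.
p = (307·5 − 21·33)/754 = 421/377; q = (239·33 − 21·307)/754 = 720/377.
At h = 1: P̂ = (421/377)·(1) + (720/377)·(1) = 1141/377.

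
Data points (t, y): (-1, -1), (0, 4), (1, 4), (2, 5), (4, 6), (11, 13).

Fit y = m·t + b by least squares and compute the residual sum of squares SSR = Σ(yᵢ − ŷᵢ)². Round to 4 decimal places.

SSR = 9.3286

Setting ∂/∂m … = 0 gives: 143·m + 17·b = 182;  17·m + 6·b = 31.
(Σt·t = 143, Σt = 17, Σ1 = 6, Σt·y = 182, Σy = 31.)
Δ = 143·6 − 17² = 569.
m = (182·6 − 17·31)/569 = 565/569; b = (143·31 − 17·182)/569 = 1339/569.
Residuals: -1343/569, 937/569, 372/569, 376/569, -185/569, -157/569; SSR = 5308/569.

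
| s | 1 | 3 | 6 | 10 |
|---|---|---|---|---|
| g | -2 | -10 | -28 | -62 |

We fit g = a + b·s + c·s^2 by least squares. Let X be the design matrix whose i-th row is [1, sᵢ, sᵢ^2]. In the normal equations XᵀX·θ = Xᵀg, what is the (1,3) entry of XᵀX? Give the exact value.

146

Row 1 ↔ basis 1, column 3 ↔ basis s^2, so (XᵀX)_{1,3} = Σᵢ s^2 = (1)·(1) + (1)·(9) + (1)·(36) + (1)·(100) = 146.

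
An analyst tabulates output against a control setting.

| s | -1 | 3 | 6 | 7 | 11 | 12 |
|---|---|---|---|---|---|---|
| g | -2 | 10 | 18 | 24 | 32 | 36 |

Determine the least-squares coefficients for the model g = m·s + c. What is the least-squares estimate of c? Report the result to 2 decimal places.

Entries of MᵀM: Σs·s = 360, Σs = 38, Σ1 = 6.
Moment sums: Σs·g = 1092, Σg = 118.
Normal equations: [[360, 38]; [38, 6]]·[m, c]ᵀ = [1092, 118]ᵀ.
Determinant 360·6 − 38² = 716.
m = (1092·6 − 38·118)/716 = 517/179; c = (360·118 − 38·1092)/716 = 246/179.

c = 1.37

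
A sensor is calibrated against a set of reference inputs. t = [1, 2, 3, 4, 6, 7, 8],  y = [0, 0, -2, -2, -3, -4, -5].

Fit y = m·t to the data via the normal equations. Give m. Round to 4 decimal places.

m = -0.5587

The normal system AᵀA·[m]ᵀ = Aᵀy is [[179]]·[m]ᵀ = [-100]ᵀ.
Hence m = -100 / 179 ≈ -0.558659.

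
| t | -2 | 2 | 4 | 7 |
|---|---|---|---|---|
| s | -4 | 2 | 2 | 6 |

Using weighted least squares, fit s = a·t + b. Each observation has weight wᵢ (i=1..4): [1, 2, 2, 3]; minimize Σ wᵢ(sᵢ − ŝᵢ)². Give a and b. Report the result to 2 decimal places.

The normal system AᵀWA·[a, b]ᵀ = AᵀWs is [[191, 31]; [31, 8]]·[a, b]ᵀ = [158, 22]ᵀ.
Determinant 191·8 − 31² = 567.
a = (158·8 − 31·22)/567 = 194/189; b = (191·22 − 31·158)/567 = -232/189.

a = 1.03, b = -1.23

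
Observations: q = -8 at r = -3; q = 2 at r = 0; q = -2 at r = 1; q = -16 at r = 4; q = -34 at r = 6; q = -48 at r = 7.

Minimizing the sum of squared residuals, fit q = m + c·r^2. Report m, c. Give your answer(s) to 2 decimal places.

m = 0.49, c = -0.98

Compute the Gram sums: Σ1 = 6, Σr^2 = 111, Σr^2·r^2 = 4035.
For Mᵀq: Σq = -106, Σr^2·q = -3906.
So MᵀM·[m, c]ᵀ = Mᵀq: [[6, 111]; [111, 4035]]·[m, c]ᵀ = [-106, -3906]ᵀ.
Δ = 6·4035 − 111² = 11889.
m = ((-106)·4035 − 111·(-3906))/11889 = 1952/3963; c = (6·(-3906) − 111·(-106))/11889 = -3890/3963.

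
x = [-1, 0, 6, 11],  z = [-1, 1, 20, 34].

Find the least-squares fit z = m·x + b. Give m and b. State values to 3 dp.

The normal system MᵀM·[m, b]ᵀ = Mᵀz is [[158, 16]; [16, 4]]·[m, b]ᵀ = [495, 54]ᵀ.
det = 158·4 − 16² = 376.
m = (495·4 − 16·54)/376 = 279/94; b = (158·54 − 16·495)/376 = 153/94.

m = 2.968, b = 1.628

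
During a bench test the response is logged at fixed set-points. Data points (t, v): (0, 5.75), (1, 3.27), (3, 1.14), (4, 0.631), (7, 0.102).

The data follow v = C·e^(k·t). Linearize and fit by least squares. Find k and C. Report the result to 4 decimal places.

Linearized form: ln v = k·t + ln C. From the 5 transformed points,
Σt = 15.0000, Σ(t)² = 75.0000, Σln v = 0.3218, Σt·ln v = -16.2434.
Equations: 75.0000·k + 15.0000·ln C = -16.2434;  15.0000·k + 5·ln C = 0.3218.
Slope k = (n·Σt·ln v − Σt·Σln v)/(n·Σ(t)² − (Σt)²) = (5·-16.2434 − 15.0000·0.3218)/150.0000 = -0.57363; ln C = (Σln v − k·Σt)/n = 1.78523, so C = exp(1.78523) = 5.96097.

k = -0.5736, C = 5.9610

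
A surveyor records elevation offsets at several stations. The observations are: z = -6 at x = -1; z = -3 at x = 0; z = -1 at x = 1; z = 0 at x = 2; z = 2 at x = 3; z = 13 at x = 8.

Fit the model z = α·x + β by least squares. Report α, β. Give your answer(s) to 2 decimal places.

α = 2.05, β = -3.61

Compute the Gram sums: Σx·x = 79, Σx = 13, Σ1 = 6.
And Σx·z = 115, Σz = 5.
Δ = 79·6 − 13² = 305.
α = (115·6 − 13·5)/305 = 125/61; β = (79·5 − 13·115)/305 = -220/61.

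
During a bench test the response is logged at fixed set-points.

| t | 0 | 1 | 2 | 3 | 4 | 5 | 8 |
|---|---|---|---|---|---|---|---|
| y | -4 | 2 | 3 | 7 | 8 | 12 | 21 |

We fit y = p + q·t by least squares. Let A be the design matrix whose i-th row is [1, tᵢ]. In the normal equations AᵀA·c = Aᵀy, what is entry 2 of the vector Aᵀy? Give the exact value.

289

Entry 2 ↔ basis t, so (Aᵀy)_{2} = Σᵢ (t)·yᵢ = (0)·(-4) + (1)·(2) + (2)·(3) + (3)·(7) + (4)·(8) + (5)·(12) + (8)·(21) = 289.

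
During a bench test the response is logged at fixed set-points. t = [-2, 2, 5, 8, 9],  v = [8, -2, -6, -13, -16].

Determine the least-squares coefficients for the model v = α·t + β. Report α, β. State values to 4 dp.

α = -2.0985, β = 3.4335

The normal equations are: 178·α + 22·β = -298;  22·α + 5·β = -29.
Δ = 178·5 − 22² = 406.
α = ((-298)·5 − 22·(-29))/406 = -426/203; β = (178·(-29) − 22·(-298))/406 = 697/203.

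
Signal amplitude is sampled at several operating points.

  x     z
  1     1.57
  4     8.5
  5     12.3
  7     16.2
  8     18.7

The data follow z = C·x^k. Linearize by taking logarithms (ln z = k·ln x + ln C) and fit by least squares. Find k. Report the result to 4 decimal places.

With ln zᵢ as the transformed response and ln xᵢ as the regressor:
Over the data: Σln x = 7.0211, Σ(ln x)² = 12.6227, Σln z = 10.8143, Σln x·ln z = 18.5149.
Normal system: [[12.6227, 7.0211]; [7.0211, 5]]·[k, ln C]ᵀ = [18.5149, 10.8143]ᵀ.
Δ = 12.6227·5 − (7.0211)² = 13.8181; k = (18.5149·5 − 7.0211·10.8143)/13.8181 = 1.20468, ln C = (12.6227·10.8143 − 7.0211·18.5149)/13.8181 = 0.47122.

k = 1.2047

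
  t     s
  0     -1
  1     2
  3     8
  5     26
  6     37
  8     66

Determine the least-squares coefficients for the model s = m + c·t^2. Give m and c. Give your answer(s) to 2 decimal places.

Sums needed: Σ1 = 6, Σt^2 = 135, Σt^2·t^2 = 6099.
Moment sums: Σs = 138, Σt^2·s = 6280.
So MᵀM·[m, c]ᵀ = Mᵀs: [[6, 135]; [135, 6099]]·[m, c]ᵀ = [138, 6280]ᵀ.
Determinant 6·6099 − 135² = 18369.
m = (138·6099 − 135·6280)/18369 = -682/2041; c = (6·6280 − 135·138)/18369 = 6350/6123.

m = -0.33, c = 1.04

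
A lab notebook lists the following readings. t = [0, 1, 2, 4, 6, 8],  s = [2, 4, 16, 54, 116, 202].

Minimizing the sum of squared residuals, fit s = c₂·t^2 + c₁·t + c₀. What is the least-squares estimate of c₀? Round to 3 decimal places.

Entries of MᵀM: Σt^2·t^2 = 5665, Σt^2·t = 801, Σt^2 = 121, Σt·t = 121, Σt = 21, Σ1 = 6.
Moment sums: Σt^2·s = 18036, Σt·s = 2564, Σs = 394.
So MᵀM·[c₂, c₁, c₀]ᵀ = Mᵀs: [[5665, 801, 121]; [801, 121, 21]; [121, 21, 6]]·[c₂, c₁, c₀]ᵀ = [18036, 2564, 394]ᵀ.
Row-reducing yields c₂ = 4793/1601, c₁ = 1849/1601, c₀ = 2002/1601.

c₀ = 1.250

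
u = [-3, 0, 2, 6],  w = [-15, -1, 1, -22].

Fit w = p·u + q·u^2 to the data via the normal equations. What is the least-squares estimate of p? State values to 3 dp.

Entries of MᵀM: Σu·u = 49, Σu·u^2 = 197, Σu^2·u^2 = 1393.
Right-hand side: Σu·w = -85, Σu^2·w = -923.
MᵀM·[p, q]ᵀ = Mᵀw becomes [[49, 197]; [197, 1393]]·[p, q]ᵀ = [-85, -923]ᵀ.
Eliminating q: 1393·(row 1) − 197·(row 2) gives 29448·p = 1393·(-85) − 197·(-923) = 63426, so p = 10571/4908.
Then q = ((-923) − 197·(10571/4908))/1393 = -4747/4908.

p = 2.154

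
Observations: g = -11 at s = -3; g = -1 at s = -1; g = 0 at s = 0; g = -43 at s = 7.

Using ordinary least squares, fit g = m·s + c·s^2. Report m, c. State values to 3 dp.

m = 0.682, c = -0.975

The normal equations are: 59·m + 315·c = -267;  315·m + 2483·c = -2207.
(Σs·s = 59, Σs·s^2 = 315, Σs^2·s^2 = 2483, Σs·g = -267, Σs^2·g = -2207.)
Δ = 59·2483 − 315² = 47272.
m = ((-267)·2483 − 315·(-2207))/47272 = 8061/11818; c = (59·(-2207) − 315·(-267))/47272 = -11527/11818.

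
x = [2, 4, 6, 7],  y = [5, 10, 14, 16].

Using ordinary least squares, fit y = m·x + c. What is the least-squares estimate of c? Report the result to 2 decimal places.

c = 0.86

Compute the Gram sums: Σx·x = 105, Σx = 19, Σ1 = 4.
Right-hand side: Σx·y = 246, Σy = 45.
Eliminating c: 4·(row 1) − 19·(row 2) gives 59·m = 4·246 − 19·45 = 129, so m = 129/59.
Then c = (45 − 19·(129/59))/4 = 51/59.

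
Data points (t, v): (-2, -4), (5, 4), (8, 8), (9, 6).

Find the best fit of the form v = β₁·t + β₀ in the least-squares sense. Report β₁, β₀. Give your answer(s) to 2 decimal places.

β₁ = 1.03, β₀ = -1.64

The normal system MᵀM·[β₁, β₀]ᵀ = Mᵀv is [[174, 20]; [20, 4]]·[β₁, β₀]ᵀ = [146, 14]ᵀ.
Eliminating β₀: 4·(row 1) − 20·(row 2) gives 296·β₁ = 4·146 − 20·14 = 304, so β₁ = 38/37.
Then β₀ = (14 − 20·(38/37))/4 = -121/74.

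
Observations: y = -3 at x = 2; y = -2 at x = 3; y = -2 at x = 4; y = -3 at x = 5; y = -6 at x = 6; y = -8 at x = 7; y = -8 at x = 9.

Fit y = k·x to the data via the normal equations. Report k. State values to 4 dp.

k = -0.9045

MᵀM·[k]ᵀ = Mᵀy reads: 220·k = -199.
k = (-199)/220 = -0.904545.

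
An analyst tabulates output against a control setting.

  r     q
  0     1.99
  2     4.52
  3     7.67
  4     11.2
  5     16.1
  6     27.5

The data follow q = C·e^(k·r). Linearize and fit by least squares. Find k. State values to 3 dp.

k = 0.433

Let Y = ln q. Fitting Y = k·r + ln C by least squares:
Σr = 20.0000, Σ(r)² = 90.0000, Σln q = 12.7429, Σr·ln q = 52.5718.
Normal system: [[90.0000, 20.0000]; [20.0000, 6]]·[k, ln C]ᵀ = [52.5718, 12.7429]ᵀ.
Δ = 90.0000·6 − (20.0000)² = 140.0000; k = (52.5718·6 − 20.0000·12.7429)/140.0000 = 0.43267, ln C = (90.0000·12.7429 − 20.0000·52.5718)/140.0000 = 0.68159.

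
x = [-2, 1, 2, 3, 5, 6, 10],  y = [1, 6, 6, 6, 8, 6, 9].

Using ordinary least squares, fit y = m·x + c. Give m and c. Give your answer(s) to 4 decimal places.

m = 0.5573, c = 4.0096

Setting ∂/∂m … = 0 gives: 179·m + 25·c = 200;  25·m + 7·c = 42.
Determinant 179·7 − 25² = 628.
m = (200·7 − 25·42)/628 = 175/314; c = (179·42 − 25·200)/628 = 1259/314.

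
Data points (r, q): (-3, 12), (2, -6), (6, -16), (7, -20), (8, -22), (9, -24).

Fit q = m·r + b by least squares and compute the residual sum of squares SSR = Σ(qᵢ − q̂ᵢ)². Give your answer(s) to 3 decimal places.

From the data, Σr·r = 243, Σr = 29, Σ1 = 6.
And Σr·q = -676, Σq = -76.
Δ = 243·6 − 29² = 617.
m = ((-676)·6 − 29·(-76))/617 = -1852/617; b = (243·(-76) − 29·(-676))/617 = 1136/617.
Residuals: 712/617, -1134/617, 104/617, -512/617, 106/617, 724/617; SSR = 4216/617.

SSR = 6.833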